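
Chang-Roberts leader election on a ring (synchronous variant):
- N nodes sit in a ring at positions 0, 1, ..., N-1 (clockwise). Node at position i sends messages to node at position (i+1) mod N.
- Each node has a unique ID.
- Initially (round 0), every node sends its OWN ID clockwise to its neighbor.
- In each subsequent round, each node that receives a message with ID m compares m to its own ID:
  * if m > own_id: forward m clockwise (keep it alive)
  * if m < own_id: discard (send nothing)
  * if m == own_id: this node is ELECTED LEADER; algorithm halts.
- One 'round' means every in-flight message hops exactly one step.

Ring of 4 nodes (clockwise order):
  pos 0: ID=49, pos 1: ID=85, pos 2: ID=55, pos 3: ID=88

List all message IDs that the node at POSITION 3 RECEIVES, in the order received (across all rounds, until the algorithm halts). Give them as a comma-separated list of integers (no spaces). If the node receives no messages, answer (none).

Answer: 55,85,88

Derivation:
Round 1: pos1(id85) recv 49: drop; pos2(id55) recv 85: fwd; pos3(id88) recv 55: drop; pos0(id49) recv 88: fwd
Round 2: pos3(id88) recv 85: drop; pos1(id85) recv 88: fwd
Round 3: pos2(id55) recv 88: fwd
Round 4: pos3(id88) recv 88: ELECTED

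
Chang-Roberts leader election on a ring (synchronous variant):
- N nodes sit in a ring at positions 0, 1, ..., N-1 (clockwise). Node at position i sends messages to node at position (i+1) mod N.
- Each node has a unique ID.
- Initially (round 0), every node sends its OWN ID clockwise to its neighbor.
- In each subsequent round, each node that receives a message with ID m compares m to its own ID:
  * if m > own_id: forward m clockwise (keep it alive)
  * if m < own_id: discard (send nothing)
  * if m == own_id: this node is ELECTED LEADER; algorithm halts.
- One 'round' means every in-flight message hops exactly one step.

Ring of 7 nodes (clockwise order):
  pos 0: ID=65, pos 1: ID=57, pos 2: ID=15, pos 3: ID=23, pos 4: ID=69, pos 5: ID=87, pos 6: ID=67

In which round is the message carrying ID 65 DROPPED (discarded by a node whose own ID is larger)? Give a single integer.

Answer: 4

Derivation:
Round 1: pos1(id57) recv 65: fwd; pos2(id15) recv 57: fwd; pos3(id23) recv 15: drop; pos4(id69) recv 23: drop; pos5(id87) recv 69: drop; pos6(id67) recv 87: fwd; pos0(id65) recv 67: fwd
Round 2: pos2(id15) recv 65: fwd; pos3(id23) recv 57: fwd; pos0(id65) recv 87: fwd; pos1(id57) recv 67: fwd
Round 3: pos3(id23) recv 65: fwd; pos4(id69) recv 57: drop; pos1(id57) recv 87: fwd; pos2(id15) recv 67: fwd
Round 4: pos4(id69) recv 65: drop; pos2(id15) recv 87: fwd; pos3(id23) recv 67: fwd
Round 5: pos3(id23) recv 87: fwd; pos4(id69) recv 67: drop
Round 6: pos4(id69) recv 87: fwd
Round 7: pos5(id87) recv 87: ELECTED
Message ID 65 originates at pos 0; dropped at pos 4 in round 4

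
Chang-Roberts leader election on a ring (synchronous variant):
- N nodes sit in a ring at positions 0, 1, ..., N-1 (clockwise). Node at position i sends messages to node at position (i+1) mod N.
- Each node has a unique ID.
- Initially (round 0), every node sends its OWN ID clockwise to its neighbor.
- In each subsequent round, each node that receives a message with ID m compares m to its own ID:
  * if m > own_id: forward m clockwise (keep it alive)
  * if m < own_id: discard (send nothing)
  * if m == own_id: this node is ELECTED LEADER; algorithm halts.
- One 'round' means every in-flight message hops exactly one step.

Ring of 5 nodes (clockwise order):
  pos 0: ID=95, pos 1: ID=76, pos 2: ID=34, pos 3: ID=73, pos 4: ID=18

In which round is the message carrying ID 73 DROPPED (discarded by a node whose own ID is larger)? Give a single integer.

Round 1: pos1(id76) recv 95: fwd; pos2(id34) recv 76: fwd; pos3(id73) recv 34: drop; pos4(id18) recv 73: fwd; pos0(id95) recv 18: drop
Round 2: pos2(id34) recv 95: fwd; pos3(id73) recv 76: fwd; pos0(id95) recv 73: drop
Round 3: pos3(id73) recv 95: fwd; pos4(id18) recv 76: fwd
Round 4: pos4(id18) recv 95: fwd; pos0(id95) recv 76: drop
Round 5: pos0(id95) recv 95: ELECTED
Message ID 73 originates at pos 3; dropped at pos 0 in round 2

Answer: 2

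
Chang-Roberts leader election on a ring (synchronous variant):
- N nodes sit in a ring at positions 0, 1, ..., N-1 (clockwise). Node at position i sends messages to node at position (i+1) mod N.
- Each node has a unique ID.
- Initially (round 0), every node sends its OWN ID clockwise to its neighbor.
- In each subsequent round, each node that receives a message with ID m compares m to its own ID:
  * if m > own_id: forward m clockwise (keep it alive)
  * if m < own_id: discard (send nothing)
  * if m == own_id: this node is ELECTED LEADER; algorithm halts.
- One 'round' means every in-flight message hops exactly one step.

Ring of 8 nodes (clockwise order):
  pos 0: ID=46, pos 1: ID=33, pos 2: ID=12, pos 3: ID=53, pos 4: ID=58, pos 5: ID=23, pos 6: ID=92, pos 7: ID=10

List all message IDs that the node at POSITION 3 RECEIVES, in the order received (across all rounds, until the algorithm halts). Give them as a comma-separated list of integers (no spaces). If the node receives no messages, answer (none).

Answer: 12,33,46,92

Derivation:
Round 1: pos1(id33) recv 46: fwd; pos2(id12) recv 33: fwd; pos3(id53) recv 12: drop; pos4(id58) recv 53: drop; pos5(id23) recv 58: fwd; pos6(id92) recv 23: drop; pos7(id10) recv 92: fwd; pos0(id46) recv 10: drop
Round 2: pos2(id12) recv 46: fwd; pos3(id53) recv 33: drop; pos6(id92) recv 58: drop; pos0(id46) recv 92: fwd
Round 3: pos3(id53) recv 46: drop; pos1(id33) recv 92: fwd
Round 4: pos2(id12) recv 92: fwd
Round 5: pos3(id53) recv 92: fwd
Round 6: pos4(id58) recv 92: fwd
Round 7: pos5(id23) recv 92: fwd
Round 8: pos6(id92) recv 92: ELECTED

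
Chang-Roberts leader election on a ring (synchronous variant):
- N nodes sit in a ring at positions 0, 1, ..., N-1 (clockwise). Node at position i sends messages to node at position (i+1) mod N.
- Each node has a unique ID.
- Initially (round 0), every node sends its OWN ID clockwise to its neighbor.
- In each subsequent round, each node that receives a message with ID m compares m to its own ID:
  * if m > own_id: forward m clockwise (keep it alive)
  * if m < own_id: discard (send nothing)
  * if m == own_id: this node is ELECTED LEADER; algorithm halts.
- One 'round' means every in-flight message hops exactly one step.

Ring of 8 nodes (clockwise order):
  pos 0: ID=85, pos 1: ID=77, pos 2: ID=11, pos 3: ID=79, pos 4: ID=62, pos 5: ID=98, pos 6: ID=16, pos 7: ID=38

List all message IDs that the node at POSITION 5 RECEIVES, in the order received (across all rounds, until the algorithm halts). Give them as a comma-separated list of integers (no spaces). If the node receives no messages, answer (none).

Round 1: pos1(id77) recv 85: fwd; pos2(id11) recv 77: fwd; pos3(id79) recv 11: drop; pos4(id62) recv 79: fwd; pos5(id98) recv 62: drop; pos6(id16) recv 98: fwd; pos7(id38) recv 16: drop; pos0(id85) recv 38: drop
Round 2: pos2(id11) recv 85: fwd; pos3(id79) recv 77: drop; pos5(id98) recv 79: drop; pos7(id38) recv 98: fwd
Round 3: pos3(id79) recv 85: fwd; pos0(id85) recv 98: fwd
Round 4: pos4(id62) recv 85: fwd; pos1(id77) recv 98: fwd
Round 5: pos5(id98) recv 85: drop; pos2(id11) recv 98: fwd
Round 6: pos3(id79) recv 98: fwd
Round 7: pos4(id62) recv 98: fwd
Round 8: pos5(id98) recv 98: ELECTED

Answer: 62,79,85,98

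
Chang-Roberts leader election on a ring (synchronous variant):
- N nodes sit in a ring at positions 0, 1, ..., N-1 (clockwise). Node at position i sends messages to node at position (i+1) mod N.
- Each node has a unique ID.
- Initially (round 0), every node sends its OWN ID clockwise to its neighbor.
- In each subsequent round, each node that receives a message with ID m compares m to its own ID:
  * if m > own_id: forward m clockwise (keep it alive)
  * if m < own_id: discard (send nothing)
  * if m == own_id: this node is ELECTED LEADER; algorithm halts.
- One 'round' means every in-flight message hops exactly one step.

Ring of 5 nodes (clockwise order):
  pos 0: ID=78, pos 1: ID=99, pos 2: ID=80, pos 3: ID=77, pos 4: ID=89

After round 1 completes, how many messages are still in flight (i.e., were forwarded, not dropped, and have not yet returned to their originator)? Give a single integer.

Round 1: pos1(id99) recv 78: drop; pos2(id80) recv 99: fwd; pos3(id77) recv 80: fwd; pos4(id89) recv 77: drop; pos0(id78) recv 89: fwd
After round 1: 3 messages still in flight

Answer: 3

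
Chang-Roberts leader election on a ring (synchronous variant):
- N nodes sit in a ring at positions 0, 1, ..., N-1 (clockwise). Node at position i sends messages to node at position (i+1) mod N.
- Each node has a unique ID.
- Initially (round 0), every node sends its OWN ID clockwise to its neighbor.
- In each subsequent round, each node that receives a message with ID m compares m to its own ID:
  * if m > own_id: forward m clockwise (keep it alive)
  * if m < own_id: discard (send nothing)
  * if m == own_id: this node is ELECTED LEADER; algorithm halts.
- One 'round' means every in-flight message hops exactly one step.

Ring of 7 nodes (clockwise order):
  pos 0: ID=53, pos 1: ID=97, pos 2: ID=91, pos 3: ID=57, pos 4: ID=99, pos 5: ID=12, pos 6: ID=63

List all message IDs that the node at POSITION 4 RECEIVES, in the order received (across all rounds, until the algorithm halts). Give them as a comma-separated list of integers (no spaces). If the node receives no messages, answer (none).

Answer: 57,91,97,99

Derivation:
Round 1: pos1(id97) recv 53: drop; pos2(id91) recv 97: fwd; pos3(id57) recv 91: fwd; pos4(id99) recv 57: drop; pos5(id12) recv 99: fwd; pos6(id63) recv 12: drop; pos0(id53) recv 63: fwd
Round 2: pos3(id57) recv 97: fwd; pos4(id99) recv 91: drop; pos6(id63) recv 99: fwd; pos1(id97) recv 63: drop
Round 3: pos4(id99) recv 97: drop; pos0(id53) recv 99: fwd
Round 4: pos1(id97) recv 99: fwd
Round 5: pos2(id91) recv 99: fwd
Round 6: pos3(id57) recv 99: fwd
Round 7: pos4(id99) recv 99: ELECTED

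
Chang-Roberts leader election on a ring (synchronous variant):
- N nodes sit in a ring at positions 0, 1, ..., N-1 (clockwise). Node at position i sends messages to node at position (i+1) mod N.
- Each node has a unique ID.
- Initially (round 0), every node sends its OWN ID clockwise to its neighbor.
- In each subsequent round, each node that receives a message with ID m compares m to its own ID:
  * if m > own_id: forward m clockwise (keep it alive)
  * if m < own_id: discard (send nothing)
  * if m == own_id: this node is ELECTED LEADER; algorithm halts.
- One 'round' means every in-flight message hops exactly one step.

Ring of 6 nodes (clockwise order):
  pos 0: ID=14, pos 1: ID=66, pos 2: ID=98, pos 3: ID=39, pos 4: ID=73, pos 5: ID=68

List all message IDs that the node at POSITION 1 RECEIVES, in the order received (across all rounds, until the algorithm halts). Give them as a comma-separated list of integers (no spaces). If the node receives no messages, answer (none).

Round 1: pos1(id66) recv 14: drop; pos2(id98) recv 66: drop; pos3(id39) recv 98: fwd; pos4(id73) recv 39: drop; pos5(id68) recv 73: fwd; pos0(id14) recv 68: fwd
Round 2: pos4(id73) recv 98: fwd; pos0(id14) recv 73: fwd; pos1(id66) recv 68: fwd
Round 3: pos5(id68) recv 98: fwd; pos1(id66) recv 73: fwd; pos2(id98) recv 68: drop
Round 4: pos0(id14) recv 98: fwd; pos2(id98) recv 73: drop
Round 5: pos1(id66) recv 98: fwd
Round 6: pos2(id98) recv 98: ELECTED

Answer: 14,68,73,98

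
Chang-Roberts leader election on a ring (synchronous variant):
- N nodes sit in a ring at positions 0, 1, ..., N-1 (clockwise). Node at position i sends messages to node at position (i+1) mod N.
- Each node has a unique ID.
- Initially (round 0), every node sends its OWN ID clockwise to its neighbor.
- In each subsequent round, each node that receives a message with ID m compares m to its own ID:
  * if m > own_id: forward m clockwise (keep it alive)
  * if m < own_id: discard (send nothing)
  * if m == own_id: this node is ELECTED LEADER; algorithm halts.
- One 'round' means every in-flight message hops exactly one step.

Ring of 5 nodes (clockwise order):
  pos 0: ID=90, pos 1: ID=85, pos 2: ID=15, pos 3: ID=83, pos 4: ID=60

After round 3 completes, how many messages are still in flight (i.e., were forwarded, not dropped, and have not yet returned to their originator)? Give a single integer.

Round 1: pos1(id85) recv 90: fwd; pos2(id15) recv 85: fwd; pos3(id83) recv 15: drop; pos4(id60) recv 83: fwd; pos0(id90) recv 60: drop
Round 2: pos2(id15) recv 90: fwd; pos3(id83) recv 85: fwd; pos0(id90) recv 83: drop
Round 3: pos3(id83) recv 90: fwd; pos4(id60) recv 85: fwd
After round 3: 2 messages still in flight

Answer: 2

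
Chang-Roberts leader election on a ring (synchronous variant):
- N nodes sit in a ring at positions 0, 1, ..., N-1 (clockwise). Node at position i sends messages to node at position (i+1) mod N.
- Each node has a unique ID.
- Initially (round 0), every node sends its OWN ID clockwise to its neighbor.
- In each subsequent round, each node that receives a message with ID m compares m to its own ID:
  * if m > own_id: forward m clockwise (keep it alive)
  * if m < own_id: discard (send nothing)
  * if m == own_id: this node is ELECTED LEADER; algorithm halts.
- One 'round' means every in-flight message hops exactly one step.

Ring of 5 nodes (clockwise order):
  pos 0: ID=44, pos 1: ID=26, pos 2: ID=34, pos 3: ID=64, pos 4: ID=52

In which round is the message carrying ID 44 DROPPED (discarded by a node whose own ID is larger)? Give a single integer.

Round 1: pos1(id26) recv 44: fwd; pos2(id34) recv 26: drop; pos3(id64) recv 34: drop; pos4(id52) recv 64: fwd; pos0(id44) recv 52: fwd
Round 2: pos2(id34) recv 44: fwd; pos0(id44) recv 64: fwd; pos1(id26) recv 52: fwd
Round 3: pos3(id64) recv 44: drop; pos1(id26) recv 64: fwd; pos2(id34) recv 52: fwd
Round 4: pos2(id34) recv 64: fwd; pos3(id64) recv 52: drop
Round 5: pos3(id64) recv 64: ELECTED
Message ID 44 originates at pos 0; dropped at pos 3 in round 3

Answer: 3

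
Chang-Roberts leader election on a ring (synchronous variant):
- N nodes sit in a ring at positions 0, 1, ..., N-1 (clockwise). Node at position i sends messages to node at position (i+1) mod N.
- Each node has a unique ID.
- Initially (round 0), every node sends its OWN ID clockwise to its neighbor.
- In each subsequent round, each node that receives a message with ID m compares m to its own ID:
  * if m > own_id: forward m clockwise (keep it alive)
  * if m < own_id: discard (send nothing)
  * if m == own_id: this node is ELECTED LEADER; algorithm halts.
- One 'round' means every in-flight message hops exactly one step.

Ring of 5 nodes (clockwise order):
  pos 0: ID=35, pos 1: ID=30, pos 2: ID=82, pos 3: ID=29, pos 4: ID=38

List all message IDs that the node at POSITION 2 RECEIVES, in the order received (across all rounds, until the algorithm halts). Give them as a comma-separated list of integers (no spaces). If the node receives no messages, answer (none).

Answer: 30,35,38,82

Derivation:
Round 1: pos1(id30) recv 35: fwd; pos2(id82) recv 30: drop; pos3(id29) recv 82: fwd; pos4(id38) recv 29: drop; pos0(id35) recv 38: fwd
Round 2: pos2(id82) recv 35: drop; pos4(id38) recv 82: fwd; pos1(id30) recv 38: fwd
Round 3: pos0(id35) recv 82: fwd; pos2(id82) recv 38: drop
Round 4: pos1(id30) recv 82: fwd
Round 5: pos2(id82) recv 82: ELECTED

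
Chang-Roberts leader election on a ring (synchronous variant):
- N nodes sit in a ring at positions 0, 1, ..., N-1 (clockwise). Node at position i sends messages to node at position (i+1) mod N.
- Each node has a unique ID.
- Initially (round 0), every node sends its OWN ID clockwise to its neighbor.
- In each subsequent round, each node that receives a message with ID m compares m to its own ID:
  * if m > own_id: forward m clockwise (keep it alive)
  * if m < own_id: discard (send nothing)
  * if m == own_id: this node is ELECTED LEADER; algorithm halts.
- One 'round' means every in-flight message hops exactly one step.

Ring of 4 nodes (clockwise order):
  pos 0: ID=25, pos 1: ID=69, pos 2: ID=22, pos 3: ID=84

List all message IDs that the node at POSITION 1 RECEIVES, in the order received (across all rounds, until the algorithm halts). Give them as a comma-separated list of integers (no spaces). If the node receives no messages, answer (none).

Answer: 25,84

Derivation:
Round 1: pos1(id69) recv 25: drop; pos2(id22) recv 69: fwd; pos3(id84) recv 22: drop; pos0(id25) recv 84: fwd
Round 2: pos3(id84) recv 69: drop; pos1(id69) recv 84: fwd
Round 3: pos2(id22) recv 84: fwd
Round 4: pos3(id84) recv 84: ELECTED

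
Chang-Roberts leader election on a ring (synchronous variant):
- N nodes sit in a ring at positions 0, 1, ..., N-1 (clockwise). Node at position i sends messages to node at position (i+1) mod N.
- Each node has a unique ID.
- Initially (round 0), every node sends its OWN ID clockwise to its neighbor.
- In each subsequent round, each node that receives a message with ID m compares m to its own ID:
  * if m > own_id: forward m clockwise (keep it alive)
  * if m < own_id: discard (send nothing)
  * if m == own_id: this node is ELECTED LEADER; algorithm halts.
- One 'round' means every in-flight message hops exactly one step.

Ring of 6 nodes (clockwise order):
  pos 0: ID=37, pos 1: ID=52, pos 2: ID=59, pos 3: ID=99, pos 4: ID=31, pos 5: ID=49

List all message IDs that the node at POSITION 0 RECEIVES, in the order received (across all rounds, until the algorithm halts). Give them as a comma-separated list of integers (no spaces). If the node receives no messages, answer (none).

Round 1: pos1(id52) recv 37: drop; pos2(id59) recv 52: drop; pos3(id99) recv 59: drop; pos4(id31) recv 99: fwd; pos5(id49) recv 31: drop; pos0(id37) recv 49: fwd
Round 2: pos5(id49) recv 99: fwd; pos1(id52) recv 49: drop
Round 3: pos0(id37) recv 99: fwd
Round 4: pos1(id52) recv 99: fwd
Round 5: pos2(id59) recv 99: fwd
Round 6: pos3(id99) recv 99: ELECTED

Answer: 49,99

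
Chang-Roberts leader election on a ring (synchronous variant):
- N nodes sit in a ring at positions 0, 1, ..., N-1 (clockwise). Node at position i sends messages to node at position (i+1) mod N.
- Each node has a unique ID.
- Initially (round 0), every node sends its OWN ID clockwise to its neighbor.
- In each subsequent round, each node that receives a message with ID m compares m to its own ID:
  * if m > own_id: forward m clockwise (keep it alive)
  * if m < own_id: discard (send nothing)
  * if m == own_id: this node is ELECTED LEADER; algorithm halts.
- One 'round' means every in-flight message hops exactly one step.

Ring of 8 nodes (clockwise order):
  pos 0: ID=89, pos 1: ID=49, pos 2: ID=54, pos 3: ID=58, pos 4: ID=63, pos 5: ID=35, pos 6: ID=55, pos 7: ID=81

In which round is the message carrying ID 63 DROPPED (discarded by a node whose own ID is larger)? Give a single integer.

Round 1: pos1(id49) recv 89: fwd; pos2(id54) recv 49: drop; pos3(id58) recv 54: drop; pos4(id63) recv 58: drop; pos5(id35) recv 63: fwd; pos6(id55) recv 35: drop; pos7(id81) recv 55: drop; pos0(id89) recv 81: drop
Round 2: pos2(id54) recv 89: fwd; pos6(id55) recv 63: fwd
Round 3: pos3(id58) recv 89: fwd; pos7(id81) recv 63: drop
Round 4: pos4(id63) recv 89: fwd
Round 5: pos5(id35) recv 89: fwd
Round 6: pos6(id55) recv 89: fwd
Round 7: pos7(id81) recv 89: fwd
Round 8: pos0(id89) recv 89: ELECTED
Message ID 63 originates at pos 4; dropped at pos 7 in round 3

Answer: 3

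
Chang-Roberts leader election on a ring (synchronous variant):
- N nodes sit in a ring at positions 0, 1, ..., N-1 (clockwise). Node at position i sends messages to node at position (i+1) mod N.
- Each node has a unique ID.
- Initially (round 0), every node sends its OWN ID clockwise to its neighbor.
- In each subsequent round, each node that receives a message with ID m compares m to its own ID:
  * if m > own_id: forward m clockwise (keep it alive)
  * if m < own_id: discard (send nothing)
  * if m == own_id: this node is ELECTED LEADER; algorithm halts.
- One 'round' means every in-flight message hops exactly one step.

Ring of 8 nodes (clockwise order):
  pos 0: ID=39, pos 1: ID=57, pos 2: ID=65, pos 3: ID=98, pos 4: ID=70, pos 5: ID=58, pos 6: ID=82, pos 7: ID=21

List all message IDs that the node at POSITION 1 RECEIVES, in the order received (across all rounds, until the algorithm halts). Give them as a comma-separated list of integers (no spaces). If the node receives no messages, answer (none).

Answer: 39,82,98

Derivation:
Round 1: pos1(id57) recv 39: drop; pos2(id65) recv 57: drop; pos3(id98) recv 65: drop; pos4(id70) recv 98: fwd; pos5(id58) recv 70: fwd; pos6(id82) recv 58: drop; pos7(id21) recv 82: fwd; pos0(id39) recv 21: drop
Round 2: pos5(id58) recv 98: fwd; pos6(id82) recv 70: drop; pos0(id39) recv 82: fwd
Round 3: pos6(id82) recv 98: fwd; pos1(id57) recv 82: fwd
Round 4: pos7(id21) recv 98: fwd; pos2(id65) recv 82: fwd
Round 5: pos0(id39) recv 98: fwd; pos3(id98) recv 82: drop
Round 6: pos1(id57) recv 98: fwd
Round 7: pos2(id65) recv 98: fwd
Round 8: pos3(id98) recv 98: ELECTED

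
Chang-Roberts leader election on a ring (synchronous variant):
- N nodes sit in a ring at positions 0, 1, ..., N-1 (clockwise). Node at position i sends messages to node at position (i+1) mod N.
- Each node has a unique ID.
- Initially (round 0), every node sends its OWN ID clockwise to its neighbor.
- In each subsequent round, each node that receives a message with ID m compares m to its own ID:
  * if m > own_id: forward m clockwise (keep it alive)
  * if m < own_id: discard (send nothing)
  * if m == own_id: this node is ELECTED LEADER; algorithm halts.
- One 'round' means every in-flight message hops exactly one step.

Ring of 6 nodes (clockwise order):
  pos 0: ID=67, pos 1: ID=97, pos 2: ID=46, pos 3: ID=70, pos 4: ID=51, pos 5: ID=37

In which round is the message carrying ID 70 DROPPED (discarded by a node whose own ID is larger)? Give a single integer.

Answer: 4

Derivation:
Round 1: pos1(id97) recv 67: drop; pos2(id46) recv 97: fwd; pos3(id70) recv 46: drop; pos4(id51) recv 70: fwd; pos5(id37) recv 51: fwd; pos0(id67) recv 37: drop
Round 2: pos3(id70) recv 97: fwd; pos5(id37) recv 70: fwd; pos0(id67) recv 51: drop
Round 3: pos4(id51) recv 97: fwd; pos0(id67) recv 70: fwd
Round 4: pos5(id37) recv 97: fwd; pos1(id97) recv 70: drop
Round 5: pos0(id67) recv 97: fwd
Round 6: pos1(id97) recv 97: ELECTED
Message ID 70 originates at pos 3; dropped at pos 1 in round 4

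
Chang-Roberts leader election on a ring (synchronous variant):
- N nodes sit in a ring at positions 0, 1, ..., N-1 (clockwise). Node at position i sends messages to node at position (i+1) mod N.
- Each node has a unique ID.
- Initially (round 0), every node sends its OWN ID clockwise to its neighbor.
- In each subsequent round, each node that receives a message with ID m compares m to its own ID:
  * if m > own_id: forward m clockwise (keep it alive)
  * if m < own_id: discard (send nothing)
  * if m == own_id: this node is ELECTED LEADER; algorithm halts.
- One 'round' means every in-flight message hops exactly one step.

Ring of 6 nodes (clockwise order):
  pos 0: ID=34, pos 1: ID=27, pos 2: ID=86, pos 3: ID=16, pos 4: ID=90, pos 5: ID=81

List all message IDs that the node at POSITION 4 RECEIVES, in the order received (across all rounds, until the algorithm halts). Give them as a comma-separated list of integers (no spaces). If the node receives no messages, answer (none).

Round 1: pos1(id27) recv 34: fwd; pos2(id86) recv 27: drop; pos3(id16) recv 86: fwd; pos4(id90) recv 16: drop; pos5(id81) recv 90: fwd; pos0(id34) recv 81: fwd
Round 2: pos2(id86) recv 34: drop; pos4(id90) recv 86: drop; pos0(id34) recv 90: fwd; pos1(id27) recv 81: fwd
Round 3: pos1(id27) recv 90: fwd; pos2(id86) recv 81: drop
Round 4: pos2(id86) recv 90: fwd
Round 5: pos3(id16) recv 90: fwd
Round 6: pos4(id90) recv 90: ELECTED

Answer: 16,86,90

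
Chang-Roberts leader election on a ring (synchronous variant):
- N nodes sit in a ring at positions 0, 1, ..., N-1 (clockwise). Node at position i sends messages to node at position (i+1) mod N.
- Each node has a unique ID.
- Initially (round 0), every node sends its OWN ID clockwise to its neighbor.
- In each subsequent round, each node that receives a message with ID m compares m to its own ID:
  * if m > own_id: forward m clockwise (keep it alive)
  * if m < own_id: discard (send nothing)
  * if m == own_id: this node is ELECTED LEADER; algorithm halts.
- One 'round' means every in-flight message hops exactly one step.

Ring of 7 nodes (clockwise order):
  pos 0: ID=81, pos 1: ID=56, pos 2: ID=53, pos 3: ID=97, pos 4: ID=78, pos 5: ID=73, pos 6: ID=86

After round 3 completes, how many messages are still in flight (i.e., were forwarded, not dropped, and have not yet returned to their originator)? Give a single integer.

Answer: 2

Derivation:
Round 1: pos1(id56) recv 81: fwd; pos2(id53) recv 56: fwd; pos3(id97) recv 53: drop; pos4(id78) recv 97: fwd; pos5(id73) recv 78: fwd; pos6(id86) recv 73: drop; pos0(id81) recv 86: fwd
Round 2: pos2(id53) recv 81: fwd; pos3(id97) recv 56: drop; pos5(id73) recv 97: fwd; pos6(id86) recv 78: drop; pos1(id56) recv 86: fwd
Round 3: pos3(id97) recv 81: drop; pos6(id86) recv 97: fwd; pos2(id53) recv 86: fwd
After round 3: 2 messages still in flight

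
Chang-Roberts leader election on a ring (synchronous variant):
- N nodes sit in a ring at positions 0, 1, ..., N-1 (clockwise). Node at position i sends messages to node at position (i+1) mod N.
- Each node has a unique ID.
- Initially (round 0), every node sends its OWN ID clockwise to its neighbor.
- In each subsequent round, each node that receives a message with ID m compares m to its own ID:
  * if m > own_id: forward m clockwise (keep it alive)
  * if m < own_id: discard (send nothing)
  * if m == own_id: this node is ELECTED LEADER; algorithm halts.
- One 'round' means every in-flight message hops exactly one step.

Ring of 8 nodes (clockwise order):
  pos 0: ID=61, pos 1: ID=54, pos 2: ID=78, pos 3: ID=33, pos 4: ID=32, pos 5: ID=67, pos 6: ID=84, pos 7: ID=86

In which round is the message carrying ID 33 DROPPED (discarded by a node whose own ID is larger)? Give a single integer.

Answer: 2

Derivation:
Round 1: pos1(id54) recv 61: fwd; pos2(id78) recv 54: drop; pos3(id33) recv 78: fwd; pos4(id32) recv 33: fwd; pos5(id67) recv 32: drop; pos6(id84) recv 67: drop; pos7(id86) recv 84: drop; pos0(id61) recv 86: fwd
Round 2: pos2(id78) recv 61: drop; pos4(id32) recv 78: fwd; pos5(id67) recv 33: drop; pos1(id54) recv 86: fwd
Round 3: pos5(id67) recv 78: fwd; pos2(id78) recv 86: fwd
Round 4: pos6(id84) recv 78: drop; pos3(id33) recv 86: fwd
Round 5: pos4(id32) recv 86: fwd
Round 6: pos5(id67) recv 86: fwd
Round 7: pos6(id84) recv 86: fwd
Round 8: pos7(id86) recv 86: ELECTED
Message ID 33 originates at pos 3; dropped at pos 5 in round 2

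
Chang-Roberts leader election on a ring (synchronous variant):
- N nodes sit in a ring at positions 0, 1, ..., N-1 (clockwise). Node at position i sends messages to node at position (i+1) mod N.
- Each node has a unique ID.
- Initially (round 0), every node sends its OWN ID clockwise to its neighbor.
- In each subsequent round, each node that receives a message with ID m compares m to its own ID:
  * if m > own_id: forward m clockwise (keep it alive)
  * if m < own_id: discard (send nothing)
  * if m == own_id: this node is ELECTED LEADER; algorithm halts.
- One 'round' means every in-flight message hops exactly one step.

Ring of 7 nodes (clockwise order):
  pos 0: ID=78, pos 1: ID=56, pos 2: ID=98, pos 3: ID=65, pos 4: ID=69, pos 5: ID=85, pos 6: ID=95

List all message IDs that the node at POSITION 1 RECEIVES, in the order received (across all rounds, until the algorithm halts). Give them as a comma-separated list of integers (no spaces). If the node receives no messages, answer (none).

Round 1: pos1(id56) recv 78: fwd; pos2(id98) recv 56: drop; pos3(id65) recv 98: fwd; pos4(id69) recv 65: drop; pos5(id85) recv 69: drop; pos6(id95) recv 85: drop; pos0(id78) recv 95: fwd
Round 2: pos2(id98) recv 78: drop; pos4(id69) recv 98: fwd; pos1(id56) recv 95: fwd
Round 3: pos5(id85) recv 98: fwd; pos2(id98) recv 95: drop
Round 4: pos6(id95) recv 98: fwd
Round 5: pos0(id78) recv 98: fwd
Round 6: pos1(id56) recv 98: fwd
Round 7: pos2(id98) recv 98: ELECTED

Answer: 78,95,98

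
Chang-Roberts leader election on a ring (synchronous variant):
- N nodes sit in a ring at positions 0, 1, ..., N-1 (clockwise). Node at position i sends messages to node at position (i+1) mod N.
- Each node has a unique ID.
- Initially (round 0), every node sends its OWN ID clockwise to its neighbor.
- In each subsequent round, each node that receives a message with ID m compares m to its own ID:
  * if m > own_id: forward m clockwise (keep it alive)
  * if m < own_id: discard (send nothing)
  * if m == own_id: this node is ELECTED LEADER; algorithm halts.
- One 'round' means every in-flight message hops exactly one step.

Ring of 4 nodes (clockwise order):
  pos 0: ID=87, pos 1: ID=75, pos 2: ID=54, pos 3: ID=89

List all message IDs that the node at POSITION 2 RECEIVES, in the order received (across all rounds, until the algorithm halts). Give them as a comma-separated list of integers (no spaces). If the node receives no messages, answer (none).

Answer: 75,87,89

Derivation:
Round 1: pos1(id75) recv 87: fwd; pos2(id54) recv 75: fwd; pos3(id89) recv 54: drop; pos0(id87) recv 89: fwd
Round 2: pos2(id54) recv 87: fwd; pos3(id89) recv 75: drop; pos1(id75) recv 89: fwd
Round 3: pos3(id89) recv 87: drop; pos2(id54) recv 89: fwd
Round 4: pos3(id89) recv 89: ELECTED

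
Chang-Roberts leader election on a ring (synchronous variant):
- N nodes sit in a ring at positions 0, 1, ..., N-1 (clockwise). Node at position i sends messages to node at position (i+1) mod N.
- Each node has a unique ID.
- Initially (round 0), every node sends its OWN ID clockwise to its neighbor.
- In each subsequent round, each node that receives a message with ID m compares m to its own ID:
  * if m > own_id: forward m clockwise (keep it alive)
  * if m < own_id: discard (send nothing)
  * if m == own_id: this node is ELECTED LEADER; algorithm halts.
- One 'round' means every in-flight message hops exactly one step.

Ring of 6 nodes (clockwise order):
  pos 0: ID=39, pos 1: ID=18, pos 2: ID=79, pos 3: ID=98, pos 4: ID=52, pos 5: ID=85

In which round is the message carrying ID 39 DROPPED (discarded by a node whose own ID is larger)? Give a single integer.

Round 1: pos1(id18) recv 39: fwd; pos2(id79) recv 18: drop; pos3(id98) recv 79: drop; pos4(id52) recv 98: fwd; pos5(id85) recv 52: drop; pos0(id39) recv 85: fwd
Round 2: pos2(id79) recv 39: drop; pos5(id85) recv 98: fwd; pos1(id18) recv 85: fwd
Round 3: pos0(id39) recv 98: fwd; pos2(id79) recv 85: fwd
Round 4: pos1(id18) recv 98: fwd; pos3(id98) recv 85: drop
Round 5: pos2(id79) recv 98: fwd
Round 6: pos3(id98) recv 98: ELECTED
Message ID 39 originates at pos 0; dropped at pos 2 in round 2

Answer: 2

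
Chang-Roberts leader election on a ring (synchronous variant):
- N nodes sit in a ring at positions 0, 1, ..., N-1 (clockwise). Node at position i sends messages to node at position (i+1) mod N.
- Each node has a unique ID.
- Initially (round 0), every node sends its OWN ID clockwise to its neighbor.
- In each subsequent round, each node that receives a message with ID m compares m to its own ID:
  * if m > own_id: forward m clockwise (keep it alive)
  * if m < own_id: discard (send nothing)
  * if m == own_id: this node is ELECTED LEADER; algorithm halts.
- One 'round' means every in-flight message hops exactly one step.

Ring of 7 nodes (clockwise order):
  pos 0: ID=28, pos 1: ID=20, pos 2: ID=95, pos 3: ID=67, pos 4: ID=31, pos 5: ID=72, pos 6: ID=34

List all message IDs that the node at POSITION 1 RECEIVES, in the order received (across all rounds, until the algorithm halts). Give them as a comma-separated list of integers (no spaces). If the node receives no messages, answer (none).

Round 1: pos1(id20) recv 28: fwd; pos2(id95) recv 20: drop; pos3(id67) recv 95: fwd; pos4(id31) recv 67: fwd; pos5(id72) recv 31: drop; pos6(id34) recv 72: fwd; pos0(id28) recv 34: fwd
Round 2: pos2(id95) recv 28: drop; pos4(id31) recv 95: fwd; pos5(id72) recv 67: drop; pos0(id28) recv 72: fwd; pos1(id20) recv 34: fwd
Round 3: pos5(id72) recv 95: fwd; pos1(id20) recv 72: fwd; pos2(id95) recv 34: drop
Round 4: pos6(id34) recv 95: fwd; pos2(id95) recv 72: drop
Round 5: pos0(id28) recv 95: fwd
Round 6: pos1(id20) recv 95: fwd
Round 7: pos2(id95) recv 95: ELECTED

Answer: 28,34,72,95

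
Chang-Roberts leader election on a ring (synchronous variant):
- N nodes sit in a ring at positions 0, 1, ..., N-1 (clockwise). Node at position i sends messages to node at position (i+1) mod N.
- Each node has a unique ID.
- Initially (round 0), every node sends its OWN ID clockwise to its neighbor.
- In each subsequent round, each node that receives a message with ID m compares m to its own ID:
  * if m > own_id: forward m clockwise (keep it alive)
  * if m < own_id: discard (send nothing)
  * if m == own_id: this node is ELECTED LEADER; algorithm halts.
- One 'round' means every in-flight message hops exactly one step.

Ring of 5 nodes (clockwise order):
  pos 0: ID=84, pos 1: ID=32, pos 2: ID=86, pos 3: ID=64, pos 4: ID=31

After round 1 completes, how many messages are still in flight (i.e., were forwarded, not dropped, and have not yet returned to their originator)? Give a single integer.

Round 1: pos1(id32) recv 84: fwd; pos2(id86) recv 32: drop; pos3(id64) recv 86: fwd; pos4(id31) recv 64: fwd; pos0(id84) recv 31: drop
After round 1: 3 messages still in flight

Answer: 3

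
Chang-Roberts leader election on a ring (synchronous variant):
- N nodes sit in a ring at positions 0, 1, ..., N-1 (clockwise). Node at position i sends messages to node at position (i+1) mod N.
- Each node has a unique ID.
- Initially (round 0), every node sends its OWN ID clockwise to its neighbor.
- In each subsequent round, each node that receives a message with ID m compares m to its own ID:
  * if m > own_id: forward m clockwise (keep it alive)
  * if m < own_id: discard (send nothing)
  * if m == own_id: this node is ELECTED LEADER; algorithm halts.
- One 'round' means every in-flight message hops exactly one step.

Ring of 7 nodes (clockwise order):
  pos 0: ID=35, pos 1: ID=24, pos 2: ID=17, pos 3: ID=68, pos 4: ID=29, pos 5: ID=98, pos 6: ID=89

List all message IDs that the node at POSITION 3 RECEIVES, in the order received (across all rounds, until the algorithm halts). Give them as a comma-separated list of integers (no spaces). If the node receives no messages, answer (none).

Answer: 17,24,35,89,98

Derivation:
Round 1: pos1(id24) recv 35: fwd; pos2(id17) recv 24: fwd; pos3(id68) recv 17: drop; pos4(id29) recv 68: fwd; pos5(id98) recv 29: drop; pos6(id89) recv 98: fwd; pos0(id35) recv 89: fwd
Round 2: pos2(id17) recv 35: fwd; pos3(id68) recv 24: drop; pos5(id98) recv 68: drop; pos0(id35) recv 98: fwd; pos1(id24) recv 89: fwd
Round 3: pos3(id68) recv 35: drop; pos1(id24) recv 98: fwd; pos2(id17) recv 89: fwd
Round 4: pos2(id17) recv 98: fwd; pos3(id68) recv 89: fwd
Round 5: pos3(id68) recv 98: fwd; pos4(id29) recv 89: fwd
Round 6: pos4(id29) recv 98: fwd; pos5(id98) recv 89: drop
Round 7: pos5(id98) recv 98: ELECTED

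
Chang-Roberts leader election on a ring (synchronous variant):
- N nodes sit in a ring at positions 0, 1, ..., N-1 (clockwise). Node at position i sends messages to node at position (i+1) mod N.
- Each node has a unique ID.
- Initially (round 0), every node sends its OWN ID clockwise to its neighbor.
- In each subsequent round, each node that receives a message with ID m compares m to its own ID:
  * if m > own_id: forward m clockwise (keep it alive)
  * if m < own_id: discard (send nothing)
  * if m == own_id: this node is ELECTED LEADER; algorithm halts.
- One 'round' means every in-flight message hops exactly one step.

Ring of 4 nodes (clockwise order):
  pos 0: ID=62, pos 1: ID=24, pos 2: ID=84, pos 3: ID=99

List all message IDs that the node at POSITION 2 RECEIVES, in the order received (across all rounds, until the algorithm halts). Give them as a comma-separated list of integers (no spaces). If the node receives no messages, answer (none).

Round 1: pos1(id24) recv 62: fwd; pos2(id84) recv 24: drop; pos3(id99) recv 84: drop; pos0(id62) recv 99: fwd
Round 2: pos2(id84) recv 62: drop; pos1(id24) recv 99: fwd
Round 3: pos2(id84) recv 99: fwd
Round 4: pos3(id99) recv 99: ELECTED

Answer: 24,62,99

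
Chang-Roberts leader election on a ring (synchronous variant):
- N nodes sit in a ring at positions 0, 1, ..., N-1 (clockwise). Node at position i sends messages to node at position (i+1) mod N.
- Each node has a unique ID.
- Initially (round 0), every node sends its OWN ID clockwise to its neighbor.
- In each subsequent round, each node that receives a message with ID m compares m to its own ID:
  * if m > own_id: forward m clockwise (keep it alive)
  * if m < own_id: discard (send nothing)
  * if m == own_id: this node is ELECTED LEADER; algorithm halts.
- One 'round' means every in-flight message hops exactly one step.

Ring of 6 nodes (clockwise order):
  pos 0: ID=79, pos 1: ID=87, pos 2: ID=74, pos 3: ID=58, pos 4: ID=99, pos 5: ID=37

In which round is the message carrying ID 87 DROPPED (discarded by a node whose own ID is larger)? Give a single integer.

Answer: 3

Derivation:
Round 1: pos1(id87) recv 79: drop; pos2(id74) recv 87: fwd; pos3(id58) recv 74: fwd; pos4(id99) recv 58: drop; pos5(id37) recv 99: fwd; pos0(id79) recv 37: drop
Round 2: pos3(id58) recv 87: fwd; pos4(id99) recv 74: drop; pos0(id79) recv 99: fwd
Round 3: pos4(id99) recv 87: drop; pos1(id87) recv 99: fwd
Round 4: pos2(id74) recv 99: fwd
Round 5: pos3(id58) recv 99: fwd
Round 6: pos4(id99) recv 99: ELECTED
Message ID 87 originates at pos 1; dropped at pos 4 in round 3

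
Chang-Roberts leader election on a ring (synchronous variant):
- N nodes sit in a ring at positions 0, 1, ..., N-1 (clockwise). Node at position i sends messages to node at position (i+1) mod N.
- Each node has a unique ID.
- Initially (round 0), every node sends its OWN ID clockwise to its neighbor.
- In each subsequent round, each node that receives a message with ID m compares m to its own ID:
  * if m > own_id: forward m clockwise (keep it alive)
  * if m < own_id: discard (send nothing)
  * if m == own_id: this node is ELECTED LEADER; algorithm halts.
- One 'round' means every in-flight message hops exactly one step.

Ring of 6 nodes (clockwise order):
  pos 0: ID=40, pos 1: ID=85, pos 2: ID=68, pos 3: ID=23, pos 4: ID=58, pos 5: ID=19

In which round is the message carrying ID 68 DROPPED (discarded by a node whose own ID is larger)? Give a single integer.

Answer: 5

Derivation:
Round 1: pos1(id85) recv 40: drop; pos2(id68) recv 85: fwd; pos3(id23) recv 68: fwd; pos4(id58) recv 23: drop; pos5(id19) recv 58: fwd; pos0(id40) recv 19: drop
Round 2: pos3(id23) recv 85: fwd; pos4(id58) recv 68: fwd; pos0(id40) recv 58: fwd
Round 3: pos4(id58) recv 85: fwd; pos5(id19) recv 68: fwd; pos1(id85) recv 58: drop
Round 4: pos5(id19) recv 85: fwd; pos0(id40) recv 68: fwd
Round 5: pos0(id40) recv 85: fwd; pos1(id85) recv 68: drop
Round 6: pos1(id85) recv 85: ELECTED
Message ID 68 originates at pos 2; dropped at pos 1 in round 5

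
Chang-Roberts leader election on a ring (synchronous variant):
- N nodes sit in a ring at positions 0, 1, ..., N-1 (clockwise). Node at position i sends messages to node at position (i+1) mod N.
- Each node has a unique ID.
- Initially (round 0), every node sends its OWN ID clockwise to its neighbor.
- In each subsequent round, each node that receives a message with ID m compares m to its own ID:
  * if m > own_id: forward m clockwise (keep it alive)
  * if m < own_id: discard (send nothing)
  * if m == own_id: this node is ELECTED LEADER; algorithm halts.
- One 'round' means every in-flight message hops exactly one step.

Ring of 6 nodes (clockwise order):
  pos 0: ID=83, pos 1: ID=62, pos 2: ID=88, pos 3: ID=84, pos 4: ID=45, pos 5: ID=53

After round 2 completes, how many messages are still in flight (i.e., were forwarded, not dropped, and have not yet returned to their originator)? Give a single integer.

Answer: 2

Derivation:
Round 1: pos1(id62) recv 83: fwd; pos2(id88) recv 62: drop; pos3(id84) recv 88: fwd; pos4(id45) recv 84: fwd; pos5(id53) recv 45: drop; pos0(id83) recv 53: drop
Round 2: pos2(id88) recv 83: drop; pos4(id45) recv 88: fwd; pos5(id53) recv 84: fwd
After round 2: 2 messages still in flight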